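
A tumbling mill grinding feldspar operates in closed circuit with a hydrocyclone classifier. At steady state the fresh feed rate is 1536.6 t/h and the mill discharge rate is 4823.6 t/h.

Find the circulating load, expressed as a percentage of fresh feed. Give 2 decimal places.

M = F + R at steady state, so:
R = M − F = 4823.6 − 1536.6 = 3287.0 t/h
CL = 100·R/F = 100·3287.0/1536.6 = 213.91 %

CL = 213.91 %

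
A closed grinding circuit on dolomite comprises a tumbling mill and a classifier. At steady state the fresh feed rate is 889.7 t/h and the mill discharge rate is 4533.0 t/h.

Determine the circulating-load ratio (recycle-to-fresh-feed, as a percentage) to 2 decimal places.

CL = 409.50 %

Mill node: discharge = fresh + recycle.
R = M − F = 4533.0 − 889.7 = 3643.3 t/h
CL = 100·R/F = 100·3643.3/889.7 = 409.50 %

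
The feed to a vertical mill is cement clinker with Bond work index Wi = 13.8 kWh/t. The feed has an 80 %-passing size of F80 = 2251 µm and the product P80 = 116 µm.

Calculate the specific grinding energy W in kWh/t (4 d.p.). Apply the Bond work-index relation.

W = 9.9043 kWh/t

W = 10 Wi (P80^-0.5 − F80^-0.5)
1/√116 = 0.092848;  1/√2251 = 0.021077
W = 10·13.8·(0.092848 − 0.021077) = 9.9043 kWh/t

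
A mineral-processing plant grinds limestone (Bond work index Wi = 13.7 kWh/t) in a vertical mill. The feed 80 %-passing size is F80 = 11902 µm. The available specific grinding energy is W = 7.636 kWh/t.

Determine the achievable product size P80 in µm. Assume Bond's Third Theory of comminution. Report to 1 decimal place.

W = 10 Wi (1/√P80 − 1/√F80)  [Bond]
⇒ 1/√P80 = W/(10·Wi) + 1/√F80
  = 7.6360/(10·13.7) + 1/√11902 = 0.055737 + 0.009166 = 0.064903
P80 = (1/0.064903)² = 15.4075² = 237.39 µm

P80 = 237.4 µm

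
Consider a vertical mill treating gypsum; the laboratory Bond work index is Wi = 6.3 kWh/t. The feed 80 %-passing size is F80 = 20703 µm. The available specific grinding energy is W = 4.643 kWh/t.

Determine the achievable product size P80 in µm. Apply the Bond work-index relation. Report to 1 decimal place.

P80 = 153.7 µm

W = 10·Wi·[P80^(−½) − F80^(−½)]
P80^-0.5 = F80^-0.5 + W/(10 Wi)
  = 4.6430/(10·6.3) + 1/√20703 = 0.073698 + 0.006950 = 0.080648
P80 = (1/0.080648)² = 12.3995² = 153.75 µm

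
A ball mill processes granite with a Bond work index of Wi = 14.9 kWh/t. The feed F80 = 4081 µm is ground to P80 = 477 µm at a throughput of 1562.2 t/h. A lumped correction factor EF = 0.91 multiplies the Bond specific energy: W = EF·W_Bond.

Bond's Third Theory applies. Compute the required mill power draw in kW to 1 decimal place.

P = 6382.8 kW

W = 10·Wi·[P80^(−½) − F80^(−½)]
W = 10·14.9·(1/√477 − 1/√4081) = 10·14.9·(0.030133) = 4.4898 kWh/t
Corrected W = EF·W_Bond = 0.91·4.4898 = 4.0858 kWh/t
Power = W × throughput = 4.0858 kWh/t × 1562.2 t/h = 6382.8 kW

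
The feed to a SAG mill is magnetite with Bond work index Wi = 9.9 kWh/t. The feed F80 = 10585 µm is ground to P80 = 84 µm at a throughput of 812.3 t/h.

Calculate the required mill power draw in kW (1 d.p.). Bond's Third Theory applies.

P = 7992.7 kW

W = 10·Wi·(P80^(-½) − F80^(-½))
W = 10·9.9·(1/√84 − 1/√10585) = 10·9.9·(0.099389) = 9.8395 kWh/t
Mill draw = 9.8395 × 812.3 = 7992.7 kW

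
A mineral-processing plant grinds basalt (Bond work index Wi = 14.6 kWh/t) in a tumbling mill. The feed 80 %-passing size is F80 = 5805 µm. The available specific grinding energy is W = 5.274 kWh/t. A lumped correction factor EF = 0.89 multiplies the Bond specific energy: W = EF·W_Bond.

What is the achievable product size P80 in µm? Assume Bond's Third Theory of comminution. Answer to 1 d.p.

W = 10·Wi·[P80^(−½) − F80^(−½)]
W_Bond = W / EF = 5.274 / 0.89 = 5.9258 kWh/t
P80^-0.5 = F80^-0.5 + W_Bond/(10 Wi)
  = 5.9258/(10·14.6) + 1/√5805 = 0.040588 + 0.013125 = 0.053713
P80 = (1/0.053713)² = 18.6175² = 346.61 µm

P80 = 346.6 µm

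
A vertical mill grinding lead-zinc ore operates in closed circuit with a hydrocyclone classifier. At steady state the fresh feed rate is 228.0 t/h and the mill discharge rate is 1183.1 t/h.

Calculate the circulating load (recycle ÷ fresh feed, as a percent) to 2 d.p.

Steady state: M = F + R.
R = M − F = 1183.1 − 228.0 = 955.1 t/h
CL = 100·R/F = 100·955.1/228.0 = 418.90 %

CL = 418.90 %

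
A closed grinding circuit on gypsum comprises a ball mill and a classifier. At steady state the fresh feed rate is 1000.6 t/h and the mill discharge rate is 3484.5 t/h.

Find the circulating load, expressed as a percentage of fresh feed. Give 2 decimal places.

CL = 248.24 %

Mill node: discharge = fresh + recycle.
R = M − F = 3484.5 − 1000.6 = 2483.9 t/h
CL = 100·R/F = 100·2483.9/1000.6 = 248.24 %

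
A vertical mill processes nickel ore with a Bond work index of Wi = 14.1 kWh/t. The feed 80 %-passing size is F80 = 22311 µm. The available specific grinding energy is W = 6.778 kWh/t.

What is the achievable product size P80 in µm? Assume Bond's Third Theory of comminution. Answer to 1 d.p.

Bond:  W = 10 Wi (1/√P − 1/√F)
1/√P80 = 1/√F80 + W/(10·Wi)
  = 6.7780/(10·14.1) + 1/√22311 = 0.048071 + 0.006695 = 0.054766
P80 = (1/0.054766)² = 18.2596² = 333.41 µm

P80 = 333.4 µm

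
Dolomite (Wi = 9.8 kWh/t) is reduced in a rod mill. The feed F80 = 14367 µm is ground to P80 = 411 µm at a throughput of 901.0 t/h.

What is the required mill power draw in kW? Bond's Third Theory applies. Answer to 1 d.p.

P = 3618.8 kW

W = 10 Wi (1/√P80 − 1/√F80)  [Bond]
W = 10·9.8·(1/√411 − 1/√14367) = 10·9.8·(0.040983) = 4.0164 kWh/t
P = W·T = 4.0164·901.0 = 3618.8 kW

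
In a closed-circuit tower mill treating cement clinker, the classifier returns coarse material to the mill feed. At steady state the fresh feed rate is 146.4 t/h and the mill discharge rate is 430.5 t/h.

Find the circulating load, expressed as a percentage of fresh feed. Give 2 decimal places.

Discharge = new feed + return, hence
R = M − F = 430.5 − 146.4 = 284.1 t/h
CL = 100·R/F = 100·284.1/146.4 = 194.06 %

CL = 194.06 %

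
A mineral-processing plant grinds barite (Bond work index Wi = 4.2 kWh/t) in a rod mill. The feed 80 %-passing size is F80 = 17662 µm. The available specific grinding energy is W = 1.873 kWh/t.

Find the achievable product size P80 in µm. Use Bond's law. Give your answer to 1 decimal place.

W = 10 Wi (1/√P80 − 1/√F80)  [Bond]
1/√P80 = 1/√F80 + W/(10·Wi)
  = 1.8730/(10·4.2) + 1/√17662 = 0.044595 + 0.007525 = 0.052120
P80 = (1/0.052120)² = 19.1866² = 368.12 µm

P80 = 368.1 µm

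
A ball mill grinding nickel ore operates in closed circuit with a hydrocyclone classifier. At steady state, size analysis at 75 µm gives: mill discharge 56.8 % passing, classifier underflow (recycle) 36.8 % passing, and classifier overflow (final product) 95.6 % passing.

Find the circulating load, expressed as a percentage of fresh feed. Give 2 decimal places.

CL = 194.00 %

Balance %-passing 75 µm (r = R/F):
(1+r)·d = r·u + o ⇒ r = (o−d)/(d−u)
r = (95.6 − 56.8)/(56.8 − 36.8) = 38.8/20.0 = 1.9400
CL = 100·r = 194.00 %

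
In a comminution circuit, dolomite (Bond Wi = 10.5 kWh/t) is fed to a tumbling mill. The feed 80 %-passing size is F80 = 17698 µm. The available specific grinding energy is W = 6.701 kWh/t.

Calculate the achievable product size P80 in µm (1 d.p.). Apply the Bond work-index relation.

W = 10 Wi (P80^-0.5 − F80^-0.5)
1/√P80 = 1/√F80 + W/(10·Wi)
  = 6.7010/(10·10.5) + 1/√17698 = 0.063819 + 0.007517 = 0.071336
P80 = (1/0.071336)² = 14.0182² = 196.51 µm

P80 = 196.5 µm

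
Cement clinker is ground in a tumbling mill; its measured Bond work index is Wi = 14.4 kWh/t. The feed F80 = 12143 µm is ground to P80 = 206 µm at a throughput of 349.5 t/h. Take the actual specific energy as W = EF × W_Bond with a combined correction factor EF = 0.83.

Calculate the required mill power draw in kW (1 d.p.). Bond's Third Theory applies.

P = 2531.3 kW

W = 10 Wi (P80^-0.5 − F80^-0.5)
W = 10·14.4·(1/√206 − 1/√12143) = 10·14.4·(0.060599) = 8.7262 kWh/t
With EF = 0.83: W = 8.7262·0.83 = 7.2427 kWh/t
Mill draw = 7.2427 × 349.5 = 2531.3 kW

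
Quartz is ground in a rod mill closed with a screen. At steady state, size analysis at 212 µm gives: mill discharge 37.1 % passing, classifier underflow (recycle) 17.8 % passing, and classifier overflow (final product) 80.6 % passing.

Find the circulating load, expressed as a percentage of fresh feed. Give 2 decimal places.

Mass balance on the −212 µm fraction:
r = (o − d)/(d − u)
r = (80.6 − 37.1)/(37.1 − 17.8) = 43.5/19.3 = 2.2539
CL = 100·r = 225.39 %

CL = 225.39 %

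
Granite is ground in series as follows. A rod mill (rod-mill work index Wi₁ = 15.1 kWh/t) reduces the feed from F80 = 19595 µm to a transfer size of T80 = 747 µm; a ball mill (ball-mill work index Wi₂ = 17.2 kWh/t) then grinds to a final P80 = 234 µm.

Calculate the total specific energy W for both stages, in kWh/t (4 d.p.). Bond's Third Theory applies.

W = 10 Wi (P80^-0.5 − F80^-0.5)
Stage 1 (19595→747 µm, Wi₁=15.1): W₁ = 10·15.1·(0.036588 − 0.007144) = 4.4461 kWh/t
Stage 2 (747→234 µm, Wi₂=17.2): W₂ = 10·17.2·(0.065372 − 0.036588) = 4.9508 kWh/t
W = W₁ + W₂ = 4.4461 + 4.9508 = 9.3969 kWh/t

W = 9.3969 kWh/t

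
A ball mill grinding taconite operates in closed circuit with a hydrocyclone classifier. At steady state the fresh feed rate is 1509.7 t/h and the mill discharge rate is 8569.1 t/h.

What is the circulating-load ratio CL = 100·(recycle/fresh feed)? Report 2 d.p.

Discharge = new feed + return, hence
R = M − F = 8569.1 − 1509.7 = 7059.4 t/h
CL = 100·R/F = 100·7059.4/1509.7 = 467.60 %

CL = 467.60 %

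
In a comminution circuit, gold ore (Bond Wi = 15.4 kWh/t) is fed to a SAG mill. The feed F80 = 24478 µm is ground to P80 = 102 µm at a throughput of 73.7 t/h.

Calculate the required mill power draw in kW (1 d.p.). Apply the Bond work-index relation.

P = 1051.3 kW

W = 10 Wi (P80^-0.5 − F80^-0.5)
W = 10·15.4·(1/√102 − 1/√24478) = 10·15.4·(0.092623) = 14.2640 kWh/t
P = W·T = 14.2640·73.7 = 1051.3 kW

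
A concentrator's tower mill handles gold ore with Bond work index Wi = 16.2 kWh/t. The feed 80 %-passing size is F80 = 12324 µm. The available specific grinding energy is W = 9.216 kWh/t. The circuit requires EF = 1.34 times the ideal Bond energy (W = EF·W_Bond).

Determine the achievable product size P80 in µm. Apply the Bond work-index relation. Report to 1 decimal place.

P80 = 377.6 µm

W_Bond = 10·Wi·(1/√P₈₀ − 1/√F₈₀)
W_Bond = W / EF = 9.216 / 1.34 = 6.8776 kWh/t
⇒ 1/√P80 = W_Bond/(10 Wi) + 1/√F80
  = 6.8776/(10·16.2) + 1/√12324 = 0.042454 + 0.009008 = 0.051462
P80 = (1/0.051462)² = 19.4317² = 377.59 µm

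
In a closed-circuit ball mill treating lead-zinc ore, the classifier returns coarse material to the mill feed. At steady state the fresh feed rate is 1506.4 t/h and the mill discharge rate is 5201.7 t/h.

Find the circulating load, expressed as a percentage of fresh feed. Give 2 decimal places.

CL = 245.31 %

Steady state: M = F + R.
R = M − F = 5201.7 − 1506.4 = 3695.3 t/h
CL = 100·R/F = 100·3695.3/1506.4 = 245.31 %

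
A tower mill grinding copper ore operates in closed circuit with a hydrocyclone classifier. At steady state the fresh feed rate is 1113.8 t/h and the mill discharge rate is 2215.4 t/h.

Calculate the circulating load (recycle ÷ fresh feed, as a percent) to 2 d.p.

Steady state: M = F + R.
R = M − F = 2215.4 − 1113.8 = 1101.6 t/h
CL = 100·R/F = 100·1101.6/1113.8 = 98.90 %

CL = 98.90 %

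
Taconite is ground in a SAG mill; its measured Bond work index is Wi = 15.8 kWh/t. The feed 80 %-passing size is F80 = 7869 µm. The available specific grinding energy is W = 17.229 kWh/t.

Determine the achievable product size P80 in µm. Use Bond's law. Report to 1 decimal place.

P80 = 69.1 µm

W = 10 Wi (P80^-0.5 − F80^-0.5)
P80^(−½) = W/(10 Wi) + F80^(−½)
  = 17.2290/(10·15.8) + 1/√7869 = 0.109044 + 0.011273 = 0.120317
P80 = (1/0.120317)² = 8.3114² = 69.08 µm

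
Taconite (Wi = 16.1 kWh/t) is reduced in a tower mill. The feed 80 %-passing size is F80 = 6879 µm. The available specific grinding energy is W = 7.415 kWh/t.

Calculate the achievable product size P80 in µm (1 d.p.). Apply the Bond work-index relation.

P80 = 296.1 µm

Bond: W = 10·Wi·(1/√P80 − 1/√F80)
1/√P80 = 1/√F80 + W/(10·Wi)
  = 7.4150/(10·16.1) + 1/√6879 = 0.046056 + 0.012057 = 0.058113
P80 = (1/0.058113)² = 17.2079² = 296.11 µm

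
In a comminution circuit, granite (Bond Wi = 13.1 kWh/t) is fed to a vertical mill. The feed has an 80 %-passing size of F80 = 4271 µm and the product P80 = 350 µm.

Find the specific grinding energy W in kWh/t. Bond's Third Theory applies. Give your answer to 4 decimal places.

W = 4.9977 kWh/t

W = 10 Wi / √P80 − 10 Wi / √F80
1/√350 = 0.053452;  1/√4271 = 0.015302
W = 10·13.1·(0.053452 − 0.015302) = 4.9977 kWh/t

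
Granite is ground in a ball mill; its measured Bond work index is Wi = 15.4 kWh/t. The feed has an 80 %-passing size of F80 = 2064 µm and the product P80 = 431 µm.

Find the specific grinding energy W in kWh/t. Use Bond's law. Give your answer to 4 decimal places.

W = 4.0282 kWh/t

Bond:  W = 10 Wi (1/√P − 1/√F)
1/√431 = 0.048168;  1/√2064 = 0.022011
W = 10·15.4·(0.048168 − 0.022011) = 4.0282 kWh/t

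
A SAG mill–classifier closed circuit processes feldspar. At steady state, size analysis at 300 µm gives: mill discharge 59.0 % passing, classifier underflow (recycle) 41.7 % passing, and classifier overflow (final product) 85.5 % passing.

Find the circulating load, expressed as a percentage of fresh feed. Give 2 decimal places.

Mass balance on the −300 µm fraction:
d + r·d = r·u + o → r(d−u) = o−d
r = (85.5 − 59.0)/(59.0 − 41.7) = 26.5/17.3 = 1.5318
CL = 100·r = 153.18 %

CL = 153.18 %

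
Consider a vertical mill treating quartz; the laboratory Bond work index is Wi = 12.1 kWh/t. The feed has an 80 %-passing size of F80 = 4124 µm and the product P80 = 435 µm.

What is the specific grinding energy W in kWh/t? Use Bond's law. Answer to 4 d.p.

W = 3.9173 kWh/t

W_Bond = 10·Wi·(1/√P₈₀ − 1/√F₈₀)
1/√435 = 0.047946;  1/√4124 = 0.015572
W = 10·12.1·(0.047946 − 0.015572) = 3.9173 kWh/t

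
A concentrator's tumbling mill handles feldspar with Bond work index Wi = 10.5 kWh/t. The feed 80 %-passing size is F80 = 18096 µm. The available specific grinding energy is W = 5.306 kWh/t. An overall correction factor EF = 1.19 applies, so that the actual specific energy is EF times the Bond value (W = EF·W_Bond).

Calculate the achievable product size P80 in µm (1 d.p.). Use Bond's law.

Bond:  W = 10 Wi (1/√P − 1/√F)
W_Bond = W / EF = 5.306 / 1.19 = 4.4588 kWh/t
⇒ 1/√P80 = W_Bond/(10·Wi) + 1/√F80
  = 4.4588/(10·10.5) + 1/√18096 = 0.042465 + 0.007434 = 0.049899
P80 = (1/0.049899)² = 20.0406² = 401.62 µm

P80 = 401.6 µm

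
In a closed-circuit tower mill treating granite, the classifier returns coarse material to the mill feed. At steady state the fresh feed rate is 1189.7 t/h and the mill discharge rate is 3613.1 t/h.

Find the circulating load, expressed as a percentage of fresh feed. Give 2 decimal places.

Steady state: M = F + R.
R = M − F = 3613.1 − 1189.7 = 2423.4 t/h
CL = 100·R/F = 100·2423.4/1189.7 = 203.70 %

CL = 203.70 %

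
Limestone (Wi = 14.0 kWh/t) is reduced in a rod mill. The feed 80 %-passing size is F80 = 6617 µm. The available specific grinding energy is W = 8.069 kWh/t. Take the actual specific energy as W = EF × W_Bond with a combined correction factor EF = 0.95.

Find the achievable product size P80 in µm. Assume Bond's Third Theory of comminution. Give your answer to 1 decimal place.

Bond:  W = 10 Wi (1/√P − 1/√F)
W_Bond = W / EF = 8.069 / 0.95 = 8.4937 kWh/t
⇒ 1/√P80 = W_Bond/(10·Wi) + 1/√F80
  = 8.4937/(10·14.0) + 1/√6617 = 0.060669 + 0.012293 = 0.072962
P80 = (1/0.072962)² = 13.7057² = 187.85 µm

P80 = 187.8 µm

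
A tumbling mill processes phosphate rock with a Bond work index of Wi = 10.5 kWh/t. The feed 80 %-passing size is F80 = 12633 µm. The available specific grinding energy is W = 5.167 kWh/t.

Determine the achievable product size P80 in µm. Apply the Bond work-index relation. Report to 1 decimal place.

P80 = 296.2 µm

Bond: W = 10·Wi·(1/√P80 − 1/√F80)
P80^(−½) = W/(10 Wi) + F80^(−½)
  = 5.1670/(10·10.5) + 1/√12633 = 0.049210 + 0.008897 = 0.058107
P80 = (1/0.058107)² = 17.2098² = 296.18 µm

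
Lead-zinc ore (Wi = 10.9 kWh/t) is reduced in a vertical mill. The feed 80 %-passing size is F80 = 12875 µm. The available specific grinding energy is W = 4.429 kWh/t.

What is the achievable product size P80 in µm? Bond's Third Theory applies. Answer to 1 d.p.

Bond:  W = 10 Wi (1/√P − 1/√F)
⇒ 1/√P80 = W/(10·Wi) + 1/√F80
  = 4.4290/(10·10.9) + 1/√12875 = 0.040633 + 0.008813 = 0.049446
P80 = (1/0.049446)² = 20.2240² = 409.01 µm

P80 = 409.0 µm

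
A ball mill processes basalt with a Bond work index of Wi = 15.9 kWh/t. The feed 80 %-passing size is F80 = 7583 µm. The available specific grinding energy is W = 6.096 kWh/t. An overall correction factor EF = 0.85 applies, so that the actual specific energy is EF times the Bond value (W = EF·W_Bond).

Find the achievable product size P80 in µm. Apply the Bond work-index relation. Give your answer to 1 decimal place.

P80 = 312.3 µm

W = 10·Wi·(P80^(-½) − F80^(-½))
W_Bond = W / EF = 6.096 / 0.85 = 7.1718 kWh/t
1/√P80 = 1/√F80 + W_Bond/(10·Wi)
  = 7.1718/(10·15.9) + 1/√7583 = 0.045105 + 0.011484 = 0.056589
P80 = (1/0.056589)² = 17.6713² = 312.27 µm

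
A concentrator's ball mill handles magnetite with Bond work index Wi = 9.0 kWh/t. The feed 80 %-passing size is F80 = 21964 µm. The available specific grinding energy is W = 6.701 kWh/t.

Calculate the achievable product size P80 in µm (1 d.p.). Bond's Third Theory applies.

P80 = 151.7 µm

W = 10 Wi (P80^-0.5 − F80^-0.5)
P80^-0.5 = F80^-0.5 + W/(10 Wi)
  = 6.7010/(10·9.0) + 1/√21964 = 0.074456 + 0.006748 = 0.081203
P80 = (1/0.081203)² = 12.3148² = 151.65 µm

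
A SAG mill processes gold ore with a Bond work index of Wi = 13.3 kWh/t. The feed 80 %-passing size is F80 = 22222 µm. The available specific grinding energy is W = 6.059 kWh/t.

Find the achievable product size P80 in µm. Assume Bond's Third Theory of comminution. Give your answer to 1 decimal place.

P80 = 366.1 µm

W = 10 Wi (P80^-0.5 − F80^-0.5)
⇒ 1/√P80 = W/(10 Wi) + 1/√F80
  = 6.0590/(10·13.3) + 1/√22222 = 0.045556 + 0.006708 = 0.052265
P80 = (1/0.052265)² = 19.1334² = 366.09 µm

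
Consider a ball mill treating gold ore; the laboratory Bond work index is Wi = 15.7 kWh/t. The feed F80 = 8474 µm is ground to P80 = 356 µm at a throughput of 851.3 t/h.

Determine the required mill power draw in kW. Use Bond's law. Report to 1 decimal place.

P = 5631.7 kW

W = 10 Wi (P80^-0.5 − F80^-0.5)
W = 10·15.7·(1/√356 − 1/√8474) = 10·15.7·(0.042137) = 6.6155 kWh/t
Mill draw = 6.6155 × 851.3 = 5631.7 kW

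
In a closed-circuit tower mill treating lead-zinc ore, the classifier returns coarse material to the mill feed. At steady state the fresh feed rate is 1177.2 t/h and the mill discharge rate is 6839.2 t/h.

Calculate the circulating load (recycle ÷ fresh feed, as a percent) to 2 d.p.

M = F + R at steady state, so:
R = M − F = 6839.2 − 1177.2 = 5662.0 t/h
CL = 100·R/F = 100·5662.0/1177.2 = 480.97 %

CL = 480.97 %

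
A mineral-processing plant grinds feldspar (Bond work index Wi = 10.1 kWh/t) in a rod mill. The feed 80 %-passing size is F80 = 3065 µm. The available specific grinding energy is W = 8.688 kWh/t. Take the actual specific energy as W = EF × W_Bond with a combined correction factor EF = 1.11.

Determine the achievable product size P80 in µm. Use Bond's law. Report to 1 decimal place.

P80 = 109.5 µm

W = 10 Wi / √P80 − 10 Wi / √F80
W_Bond = W / EF = 8.688 / 1.11 = 7.8270 kWh/t
P80^-0.5 = F80^-0.5 + W_Bond/(10 Wi)
  = 7.8270/(10·10.1) + 1/√3065 = 0.077495 + 0.018063 = 0.095558
P80 = (1/0.095558)² = 10.4648² = 109.51 µm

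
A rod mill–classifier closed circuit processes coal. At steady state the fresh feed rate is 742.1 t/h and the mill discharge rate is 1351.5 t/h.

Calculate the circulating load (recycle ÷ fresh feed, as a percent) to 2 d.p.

CL = 82.12 %

Steady state: M = F + R.
R = M − F = 1351.5 − 742.1 = 609.4 t/h
CL = 100·R/F = 100·609.4/742.1 = 82.12 %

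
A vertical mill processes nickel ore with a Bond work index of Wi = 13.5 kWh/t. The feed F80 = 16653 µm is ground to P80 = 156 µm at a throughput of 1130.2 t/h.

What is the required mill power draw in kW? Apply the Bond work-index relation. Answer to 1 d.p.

Bond: W = 10·Wi·(1/√P80 − 1/√F80)
W = 10·13.5·(1/√156 − 1/√16653) = 10·13.5·(0.072315) = 9.7625 kWh/t
P_mill = W·ṁ = 9.7625·1130.2 = 11033.6 kW

P = 11033.6 kW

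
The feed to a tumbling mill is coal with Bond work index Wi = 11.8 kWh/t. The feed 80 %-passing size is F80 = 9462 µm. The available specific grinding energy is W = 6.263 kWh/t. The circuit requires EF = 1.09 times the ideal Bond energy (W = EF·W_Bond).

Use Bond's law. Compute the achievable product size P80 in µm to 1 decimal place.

P80 = 287.5 µm

Bond:  W = 10 Wi (1/√P − 1/√F)
W_Bond = W / EF = 6.263 / 1.09 = 5.7459 kWh/t
⇒ 1/√P80 = W_Bond/(10·Wi) + 1/√F80
  = 5.7459/(10·11.8) + 1/√9462 = 0.048694 + 0.010280 = 0.058974
P80 = (1/0.058974)² = 16.9566² = 287.53 µm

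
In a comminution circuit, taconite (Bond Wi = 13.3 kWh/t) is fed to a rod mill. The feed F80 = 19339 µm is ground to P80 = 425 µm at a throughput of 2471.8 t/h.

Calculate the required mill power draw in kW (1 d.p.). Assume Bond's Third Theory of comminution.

W = 10 Wi / √P80 − 10 Wi / √F80
W = 10·13.3·(1/√425 − 1/√19339) = 10·13.3·(0.041316) = 5.4951 kWh/t
P = W·T = 5.4951·2471.8 = 13582.7 kW

P = 13582.7 kW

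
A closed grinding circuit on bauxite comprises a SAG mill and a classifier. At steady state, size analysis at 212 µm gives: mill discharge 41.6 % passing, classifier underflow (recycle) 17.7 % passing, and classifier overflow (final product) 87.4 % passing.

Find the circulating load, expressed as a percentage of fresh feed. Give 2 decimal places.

Balance %-passing 212 µm (r = R/F):
d + r·d = r·u + o → r(d−u) = o−d
r = (87.4 − 41.6)/(41.6 − 17.7) = 45.8/23.9 = 1.9163
CL = 100·r = 191.63 %

CL = 191.63 %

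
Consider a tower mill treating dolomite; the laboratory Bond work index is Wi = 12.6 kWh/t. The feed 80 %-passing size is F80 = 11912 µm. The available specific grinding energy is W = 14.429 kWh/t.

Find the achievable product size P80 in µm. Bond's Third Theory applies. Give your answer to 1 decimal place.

P80 = 65.4 µm

W = 10 Wi (P80^-0.5 − F80^-0.5)
⇒ 1/√P80 = W/(10 Wi) + 1/√F80
  = 14.4290/(10·12.6) + 1/√11912 = 0.114516 + 0.009162 = 0.123678
P80 = (1/0.123678)² = 8.0855² = 65.38 µm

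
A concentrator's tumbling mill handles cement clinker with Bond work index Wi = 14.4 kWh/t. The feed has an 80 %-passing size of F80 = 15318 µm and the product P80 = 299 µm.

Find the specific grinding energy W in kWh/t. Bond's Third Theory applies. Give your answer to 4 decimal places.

W = 7.1642 kWh/t

Bond: W = 10·Wi·(1/√P80 − 1/√F80)
1/√299 = 0.057831;  1/√15318 = 0.008080
W = 10·14.4·(0.057831 − 0.008080) = 7.1642 kWh/t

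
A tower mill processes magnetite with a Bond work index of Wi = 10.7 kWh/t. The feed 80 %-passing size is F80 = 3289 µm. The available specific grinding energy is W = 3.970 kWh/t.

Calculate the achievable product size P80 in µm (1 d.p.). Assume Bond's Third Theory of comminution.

W_Bond = 10·Wi·(1/√P₈₀ − 1/√F₈₀)
1/√P80 = 1/√F80 + W/(10·Wi)
  = 3.9700/(10·10.7) + 1/√3289 = 0.037103 + 0.017437 = 0.054540
P80 = (1/0.054540)² = 18.3353² = 336.18 µm

P80 = 336.2 µm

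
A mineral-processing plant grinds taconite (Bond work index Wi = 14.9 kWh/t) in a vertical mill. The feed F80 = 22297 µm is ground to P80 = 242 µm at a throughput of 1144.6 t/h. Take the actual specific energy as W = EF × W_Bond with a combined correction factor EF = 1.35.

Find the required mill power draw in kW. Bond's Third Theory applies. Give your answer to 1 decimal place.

Bond: W = 10·Wi·(1/√P80 − 1/√F80)
W = 10·14.9·(1/√242 − 1/√22297) = 10·14.9·(0.057585) = 8.5802 kWh/t
Corrected W = EF·W_Bond = 1.35·8.5802 = 11.5833 kWh/t
P_mill = W·ṁ = 11.5833·1144.6 = 13258.3 kW

P = 13258.3 kW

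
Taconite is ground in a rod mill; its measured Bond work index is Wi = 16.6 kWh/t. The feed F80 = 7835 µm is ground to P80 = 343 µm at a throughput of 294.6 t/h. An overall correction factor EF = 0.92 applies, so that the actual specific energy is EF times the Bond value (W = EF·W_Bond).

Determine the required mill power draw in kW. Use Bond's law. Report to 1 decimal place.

P = 1921.0 kW

Bond:  W = 10 Wi (1/√P − 1/√F)
W = 10·16.6·(1/√343 − 1/√7835) = 10·16.6·(0.042697) = 7.0878 kWh/t
Apply correction: 7.0878 × 0.92 = 6.5208 kWh/t
P_mill = W·ṁ = 6.5208·294.6 = 1921.0 kW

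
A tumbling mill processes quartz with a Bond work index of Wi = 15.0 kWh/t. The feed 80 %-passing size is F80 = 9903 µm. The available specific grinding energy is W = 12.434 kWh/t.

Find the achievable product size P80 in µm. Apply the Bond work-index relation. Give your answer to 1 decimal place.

W = 10 Wi (P80^-0.5 − F80^-0.5)
P80^(−½) = W/(10 Wi) + F80^(−½)
  = 12.4340/(10·15.0) + 1/√9903 = 0.082893 + 0.010049 = 0.092942
P80 = (1/0.092942)² = 10.7594² = 115.76 µm

P80 = 115.8 µm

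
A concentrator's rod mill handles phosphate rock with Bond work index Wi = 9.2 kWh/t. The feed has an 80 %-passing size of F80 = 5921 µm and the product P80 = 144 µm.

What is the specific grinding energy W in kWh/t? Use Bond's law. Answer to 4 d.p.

W = 10·Wi·[P80^(−½) − F80^(−½)]
1/√144 = 0.083333;  1/√5921 = 0.012996
W = 10·9.2·(0.083333 − 0.012996) = 6.4711 kWh/t

W = 6.4711 kWh/t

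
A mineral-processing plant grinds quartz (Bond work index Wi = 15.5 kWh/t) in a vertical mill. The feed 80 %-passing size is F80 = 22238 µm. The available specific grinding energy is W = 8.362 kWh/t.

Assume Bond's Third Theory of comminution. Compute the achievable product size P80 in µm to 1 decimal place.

W = 10 Wi / √P80 − 10 Wi / √F80
⇒ 1/√P80 = W/(10 Wi) + 1/√F80
  = 8.3620/(10·15.5) + 1/√22238 = 0.053948 + 0.006706 = 0.060654
P80 = (1/0.060654)² = 16.4869² = 271.82 µm

P80 = 271.8 µm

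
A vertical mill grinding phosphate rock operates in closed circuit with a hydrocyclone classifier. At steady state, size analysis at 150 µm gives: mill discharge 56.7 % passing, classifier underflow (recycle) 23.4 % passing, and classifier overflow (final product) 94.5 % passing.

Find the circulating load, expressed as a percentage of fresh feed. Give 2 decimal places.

Two-product formula at 150 µm:
r = (o − d)/(d − u)
r = (94.5 − 56.7)/(56.7 − 23.4) = 37.8/33.3 = 1.1351
CL = 100·r = 113.51 %

CL = 113.51 %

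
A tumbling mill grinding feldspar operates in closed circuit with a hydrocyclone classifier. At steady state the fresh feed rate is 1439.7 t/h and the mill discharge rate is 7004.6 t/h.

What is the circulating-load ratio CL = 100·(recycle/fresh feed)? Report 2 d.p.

CL = 386.53 %

Steady state: M = F + R.
R = M − F = 7004.6 − 1439.7 = 5564.9 t/h
CL = 100·R/F = 100·5564.9/1439.7 = 386.53 %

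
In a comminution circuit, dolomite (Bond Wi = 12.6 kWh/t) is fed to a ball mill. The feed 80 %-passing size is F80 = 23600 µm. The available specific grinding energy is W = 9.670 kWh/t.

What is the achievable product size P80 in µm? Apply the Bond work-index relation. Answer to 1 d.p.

W = 10 Wi / √P80 − 10 Wi / √F80
⇒ 1/√P80 = W/(10 Wi) + 1/√F80
  = 9.6700/(10·12.6) + 1/√23600 = 0.076746 + 0.006509 = 0.083255
P80 = (1/0.083255)² = 12.0112² = 144.27 µm

P80 = 144.3 µm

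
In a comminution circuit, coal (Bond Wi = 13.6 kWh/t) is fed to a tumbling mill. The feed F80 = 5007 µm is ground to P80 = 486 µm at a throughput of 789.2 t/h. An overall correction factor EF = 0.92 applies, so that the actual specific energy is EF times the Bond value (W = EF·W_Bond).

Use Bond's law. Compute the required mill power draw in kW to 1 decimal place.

W = 10 Wi (P80^-0.5 − F80^-0.5)
W = 10·13.6·(1/√486 − 1/√5007) = 10·13.6·(0.031229) = 4.2471 kWh/t
Corrected W = EF·W_Bond = 0.92·4.2471 = 3.9073 kWh/t
Power = W × throughput = 3.9073 kWh/t × 789.2 t/h = 3083.7 kW

P = 3083.7 kW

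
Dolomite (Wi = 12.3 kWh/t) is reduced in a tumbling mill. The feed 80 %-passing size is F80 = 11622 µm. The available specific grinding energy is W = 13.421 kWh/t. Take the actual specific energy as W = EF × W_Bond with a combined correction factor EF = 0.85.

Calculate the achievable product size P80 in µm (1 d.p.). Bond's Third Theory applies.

P80 = 52.8 µm

Bond: W = 10·Wi·(1/√P80 − 1/√F80)
W_Bond = W / EF = 13.421 / 0.85 = 15.7894 kWh/t
P80^(−½) = W_Bond/(10 Wi) + F80^(−½)
  = 15.7894/(10·12.3) + 1/√11622 = 0.128369 + 0.009276 = 0.137645
P80 = (1/0.137645)² = 7.2651² = 52.78 µm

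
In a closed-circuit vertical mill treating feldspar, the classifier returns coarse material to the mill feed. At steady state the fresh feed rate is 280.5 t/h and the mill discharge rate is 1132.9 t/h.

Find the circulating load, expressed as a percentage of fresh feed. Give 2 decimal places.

Steady state: M = F + R.
R = M − F = 1132.9 − 280.5 = 852.4 t/h
CL = 100·R/F = 100·852.4/280.5 = 303.89 %

CL = 303.89 %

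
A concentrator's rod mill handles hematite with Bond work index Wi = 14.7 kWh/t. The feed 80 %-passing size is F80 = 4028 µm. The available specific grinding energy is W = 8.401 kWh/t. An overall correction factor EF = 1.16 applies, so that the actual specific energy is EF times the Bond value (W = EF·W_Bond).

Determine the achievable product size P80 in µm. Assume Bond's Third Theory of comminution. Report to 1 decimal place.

P80 = 236.5 µm

W = 10 Wi (1/√P80 − 1/√F80)  [Bond]
W_Bond = W / EF = 8.401 / 1.16 = 7.2422 kWh/t
1/√P80 = 1/√F80 + W_Bond/(10·Wi)
  = 7.2422/(10·14.7) + 1/√4028 = 0.049267 + 0.015756 = 0.065023
P80 = (1/0.065023)² = 15.3791² = 236.52 µm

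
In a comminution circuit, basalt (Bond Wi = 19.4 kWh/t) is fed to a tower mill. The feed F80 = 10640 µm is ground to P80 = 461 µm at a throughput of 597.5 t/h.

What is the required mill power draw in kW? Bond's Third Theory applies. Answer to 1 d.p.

W_Bond = 10·Wi·(1/√P₈₀ − 1/√F₈₀)
W = 10·19.4·(1/√461 − 1/√10640) = 10·19.4·(0.036880) = 7.1547 kWh/t
Power = W × throughput = 7.1547 kWh/t × 597.5 t/h = 4275.0 kW

P = 4275.0 kW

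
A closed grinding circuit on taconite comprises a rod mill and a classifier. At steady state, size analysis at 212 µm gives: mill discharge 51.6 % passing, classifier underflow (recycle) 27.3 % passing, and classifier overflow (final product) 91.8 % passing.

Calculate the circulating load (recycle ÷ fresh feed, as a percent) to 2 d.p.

Balance %-passing 212 µm (r = R/F):
(1+r)·d = r·u + o ⇒ r = (o−d)/(d−u)
r = (91.8 − 51.6)/(51.6 − 27.3) = 40.2/24.3 = 1.6543
CL = 100·r = 165.43 %

CL = 165.43 %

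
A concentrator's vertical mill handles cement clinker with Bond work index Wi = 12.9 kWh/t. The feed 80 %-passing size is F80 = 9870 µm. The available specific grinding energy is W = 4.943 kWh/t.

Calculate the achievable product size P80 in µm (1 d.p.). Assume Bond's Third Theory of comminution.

P80 = 427.2 µm

W = 10 Wi (1/√P80 − 1/√F80)  [Bond]
⇒ 1/√P80 = W/(10·Wi) + 1/√F80
  = 4.9430/(10·12.9) + 1/√9870 = 0.038318 + 0.010066 = 0.048383
P80 = (1/0.048383)² = 20.6682² = 427.18 µm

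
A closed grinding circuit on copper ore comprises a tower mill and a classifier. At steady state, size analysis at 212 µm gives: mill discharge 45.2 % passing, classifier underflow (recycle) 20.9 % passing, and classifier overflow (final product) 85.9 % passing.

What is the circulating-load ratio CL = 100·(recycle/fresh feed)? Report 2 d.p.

CL = 167.49 %

Balance %-passing 212 µm (r = R/F):
d + r·d = r·u + o → r(d−u) = o−d
r = (85.9 − 45.2)/(45.2 − 20.9) = 40.7/24.3 = 1.6749
CL = 100·r = 167.49 %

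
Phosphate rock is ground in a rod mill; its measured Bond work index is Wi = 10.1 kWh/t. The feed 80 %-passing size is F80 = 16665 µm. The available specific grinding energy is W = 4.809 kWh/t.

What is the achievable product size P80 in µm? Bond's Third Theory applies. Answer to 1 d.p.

W = 10·Wi·[P80^(−½) − F80^(−½)]
⇒ 1/√P80 = W/(10 Wi) + 1/√F80
  = 4.8090/(10·10.1) + 1/√16665 = 0.047614 + 0.007746 = 0.055360
P80 = (1/0.055360)² = 18.0635² = 326.29 µm

P80 = 326.3 µm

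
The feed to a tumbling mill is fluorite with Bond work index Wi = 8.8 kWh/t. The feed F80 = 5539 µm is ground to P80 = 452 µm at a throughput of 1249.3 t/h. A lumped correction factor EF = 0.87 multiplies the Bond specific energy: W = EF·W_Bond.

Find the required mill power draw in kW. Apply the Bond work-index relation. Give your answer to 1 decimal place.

W = 10 Wi / √P80 − 10 Wi / √F80
W = 10·8.8·(1/√452 − 1/√5539) = 10·8.8·(0.033600) = 2.9568 kWh/t
Corrected W = EF·W_Bond = 0.87·2.9568 = 2.5724 kWh/t
Mill draw = 2.5724 × 1249.3 = 3213.7 kW

P = 3213.7 kW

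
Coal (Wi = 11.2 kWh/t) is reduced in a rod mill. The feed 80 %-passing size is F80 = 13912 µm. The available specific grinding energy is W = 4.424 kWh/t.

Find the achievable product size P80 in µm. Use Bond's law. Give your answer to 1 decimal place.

W_Bond = 10·Wi·(1/√P₈₀ − 1/√F₈₀)
⇒ 1/√P80 = W/(10·Wi) + 1/√F80
  = 4.4240/(10·11.2) + 1/√13912 = 0.039500 + 0.008478 = 0.047978
P80 = (1/0.047978)² = 20.8428² = 434.42 µm

P80 = 434.4 µm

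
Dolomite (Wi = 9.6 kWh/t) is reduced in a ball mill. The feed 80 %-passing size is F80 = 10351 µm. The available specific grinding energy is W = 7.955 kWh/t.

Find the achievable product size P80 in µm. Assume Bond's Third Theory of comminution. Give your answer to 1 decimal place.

W = 10 Wi (P80^-0.5 − F80^-0.5)
⇒ 1/√P80 = W/(10·Wi) + 1/√F80
  = 7.9550/(10·9.6) + 1/√10351 = 0.082865 + 0.009829 = 0.092694
P80 = (1/0.092694)² = 10.7882² = 116.39 µm

P80 = 116.4 µm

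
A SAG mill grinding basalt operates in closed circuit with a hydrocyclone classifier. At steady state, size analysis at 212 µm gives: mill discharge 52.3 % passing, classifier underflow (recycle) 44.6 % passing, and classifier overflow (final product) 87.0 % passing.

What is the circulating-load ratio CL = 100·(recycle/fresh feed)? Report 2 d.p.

CL = 450.65 %

Balance %-passing 212 µm (r = R/F):
r = (o − d)/(d − u)
r = (87.0 − 52.3)/(52.3 − 44.6) = 34.7/7.7 = 4.5065
CL = 100·r = 450.65 %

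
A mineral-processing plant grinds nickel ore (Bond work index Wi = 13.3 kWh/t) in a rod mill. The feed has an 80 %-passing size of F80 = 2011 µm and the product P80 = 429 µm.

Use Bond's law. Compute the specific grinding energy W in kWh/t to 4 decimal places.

W_Bond = 10·Wi·(1/√P₈₀ − 1/√F₈₀)
1/√429 = 0.048280;  1/√2011 = 0.022299
W = 10·13.3·(0.048280 − 0.022299) = 3.4555 kWh/t

W = 3.4555 kWh/t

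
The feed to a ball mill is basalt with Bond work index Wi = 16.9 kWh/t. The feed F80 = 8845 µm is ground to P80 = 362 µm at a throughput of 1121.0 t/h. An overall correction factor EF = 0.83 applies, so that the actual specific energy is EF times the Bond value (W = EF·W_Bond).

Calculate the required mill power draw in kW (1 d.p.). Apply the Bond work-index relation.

P = 6592.5 kW

W = 10·Wi·[P80^(−½) − F80^(−½)]
W = 10·16.9·(1/√362 − 1/√8845) = 10·16.9·(0.041926) = 7.0855 kWh/t
Apply correction: 7.0855 × 0.83 = 5.8810 kWh/t
Power = W × throughput = 5.8810 kWh/t × 1121.0 t/h = 6592.5 kW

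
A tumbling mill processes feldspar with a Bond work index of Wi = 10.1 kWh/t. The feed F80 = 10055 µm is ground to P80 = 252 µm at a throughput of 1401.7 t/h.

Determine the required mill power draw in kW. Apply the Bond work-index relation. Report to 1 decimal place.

P = 7506.3 kW

W = 10 Wi (P80^-0.5 − F80^-0.5)
W = 10·10.1·(1/√252 − 1/√10055) = 10·10.1·(0.053021) = 5.3552 kWh/t
Mill draw = 5.3552 × 1401.7 = 7506.3 kW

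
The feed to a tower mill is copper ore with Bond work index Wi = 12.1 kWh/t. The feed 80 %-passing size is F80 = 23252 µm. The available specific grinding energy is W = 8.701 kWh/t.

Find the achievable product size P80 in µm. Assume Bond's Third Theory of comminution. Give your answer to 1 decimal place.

W_Bond = 10·Wi·(1/√P₈₀ − 1/√F₈₀)
1/√P80 = 1/√F80 + W/(10·Wi)
  = 8.7010/(10·12.1) + 1/√23252 = 0.071909 + 0.006558 = 0.078467
P80 = (1/0.078467)² = 12.7442² = 162.41 µm

P80 = 162.4 µm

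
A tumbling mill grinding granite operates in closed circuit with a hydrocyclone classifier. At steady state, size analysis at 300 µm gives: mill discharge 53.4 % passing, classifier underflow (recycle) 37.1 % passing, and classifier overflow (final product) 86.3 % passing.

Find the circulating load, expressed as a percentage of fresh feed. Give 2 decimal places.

CL = 201.84 %

Mass balance on the −300 µm fraction:
d + r·d = r·u + o → r(d−u) = o−d
r = (86.3 − 53.4)/(53.4 − 37.1) = 32.9/16.3 = 2.0184
CL = 100·r = 201.84 %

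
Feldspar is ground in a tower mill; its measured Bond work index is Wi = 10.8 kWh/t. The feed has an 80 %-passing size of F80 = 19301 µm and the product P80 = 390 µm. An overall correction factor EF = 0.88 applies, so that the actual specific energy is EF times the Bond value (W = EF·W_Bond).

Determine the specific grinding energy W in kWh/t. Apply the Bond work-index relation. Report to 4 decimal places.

W = 10·Wi·[P80^(−½) − F80^(−½)]
1/√390 = 0.050637;  1/√19301 = 0.007198
W = 10·10.8·(0.050637 − 0.007198) = 4.6914 kWh/t
Apply correction: 4.6914 × 0.88 = 4.1284 kWh/t

W = 4.1284 kWh/t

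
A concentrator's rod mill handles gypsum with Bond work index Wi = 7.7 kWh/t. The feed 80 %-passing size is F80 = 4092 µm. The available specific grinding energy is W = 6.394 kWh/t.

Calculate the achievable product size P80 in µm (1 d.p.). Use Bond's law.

W = 10 Wi / √P80 − 10 Wi / √F80
P80^(−½) = W/(10 Wi) + F80^(−½)
  = 6.3940/(10·7.7) + 1/√4092 = 0.083039 + 0.015633 = 0.098672
P80 = (1/0.098672)² = 10.1346² = 102.71 µm

P80 = 102.7 µm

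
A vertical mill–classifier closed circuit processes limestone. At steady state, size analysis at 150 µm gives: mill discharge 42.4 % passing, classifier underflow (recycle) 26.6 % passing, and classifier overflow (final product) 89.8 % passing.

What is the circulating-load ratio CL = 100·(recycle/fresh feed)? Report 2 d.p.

Let r = R/F. Size balance at 150 µm:
Fd + Rd = Ru + Fo ⇒ R/F = (o−d)/(d−u)
r = (89.8 − 42.4)/(42.4 − 26.6) = 47.4/15.8 = 3.0000
CL = 100·r = 300.00 %

CL = 300.00 %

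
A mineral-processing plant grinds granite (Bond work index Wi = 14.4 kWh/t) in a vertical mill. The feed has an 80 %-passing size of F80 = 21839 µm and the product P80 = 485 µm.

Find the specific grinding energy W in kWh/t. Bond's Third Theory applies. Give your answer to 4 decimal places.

Bond: W = 10·Wi·(1/√P80 − 1/√F80)
1/√485 = 0.045408;  1/√21839 = 0.006767
W = 10·14.4·(0.045408 − 0.006767) = 5.5643 kWh/t

W = 5.5643 kWh/t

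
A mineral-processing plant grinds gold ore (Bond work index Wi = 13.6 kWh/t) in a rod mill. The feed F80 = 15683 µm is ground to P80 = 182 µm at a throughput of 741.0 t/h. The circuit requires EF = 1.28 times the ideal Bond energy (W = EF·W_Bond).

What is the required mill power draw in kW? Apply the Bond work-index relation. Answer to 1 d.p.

P = 8531.6 kW

W = 10·Wi·(P80^(-½) − F80^(-½))
W = 10·13.6·(1/√182 − 1/√15683) = 10·13.6·(0.066140) = 8.9950 kWh/t
Corrected W = EF·W_Bond = 1.28·8.9950 = 11.5136 kWh/t
P = W·T = 11.5136·741.0 = 8531.6 kW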